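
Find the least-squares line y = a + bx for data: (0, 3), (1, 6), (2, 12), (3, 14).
a = 29/10, b = 39/10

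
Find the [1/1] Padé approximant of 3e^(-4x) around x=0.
(3 - 6*x)/(2*x + 1)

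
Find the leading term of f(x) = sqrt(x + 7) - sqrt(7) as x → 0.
sqrt(7)*x/14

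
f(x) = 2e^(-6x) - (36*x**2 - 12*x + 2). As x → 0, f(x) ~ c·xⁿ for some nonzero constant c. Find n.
3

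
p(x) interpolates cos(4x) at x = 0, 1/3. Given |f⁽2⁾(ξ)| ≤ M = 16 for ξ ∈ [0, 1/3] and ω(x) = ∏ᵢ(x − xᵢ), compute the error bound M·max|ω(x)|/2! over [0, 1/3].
2/9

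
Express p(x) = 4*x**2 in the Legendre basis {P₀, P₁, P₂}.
(4/3)P₀ + (8/3)P₂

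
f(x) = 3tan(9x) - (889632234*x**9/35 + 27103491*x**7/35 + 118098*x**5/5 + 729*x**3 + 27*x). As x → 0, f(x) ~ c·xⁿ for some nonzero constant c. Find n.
11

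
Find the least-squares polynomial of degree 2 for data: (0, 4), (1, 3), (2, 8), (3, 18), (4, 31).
26/7 + (-177/70)x + (33/14)x²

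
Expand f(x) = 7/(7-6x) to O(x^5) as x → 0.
1 + 6*x/7 + 36*x**2/49 + 216*x**3/343 + 1296*x**4/2401 + O(x**5)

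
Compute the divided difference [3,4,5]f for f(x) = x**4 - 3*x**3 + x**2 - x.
62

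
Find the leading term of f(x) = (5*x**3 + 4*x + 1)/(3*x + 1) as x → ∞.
5*x**2/3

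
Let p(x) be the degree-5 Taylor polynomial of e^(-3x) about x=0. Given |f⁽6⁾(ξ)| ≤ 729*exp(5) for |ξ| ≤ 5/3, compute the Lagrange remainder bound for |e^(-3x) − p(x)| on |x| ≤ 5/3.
3125*exp(5)/144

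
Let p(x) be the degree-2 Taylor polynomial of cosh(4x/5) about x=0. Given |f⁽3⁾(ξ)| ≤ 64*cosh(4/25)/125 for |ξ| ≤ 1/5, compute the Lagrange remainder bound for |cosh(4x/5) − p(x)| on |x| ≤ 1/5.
32*cosh(4/25)/46875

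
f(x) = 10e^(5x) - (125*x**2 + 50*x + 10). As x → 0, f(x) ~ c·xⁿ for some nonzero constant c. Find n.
3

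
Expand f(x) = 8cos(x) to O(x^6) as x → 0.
8 - 4*x**2 + x**4/3 + O(x**6)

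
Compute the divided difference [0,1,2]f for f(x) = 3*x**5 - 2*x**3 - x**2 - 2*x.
38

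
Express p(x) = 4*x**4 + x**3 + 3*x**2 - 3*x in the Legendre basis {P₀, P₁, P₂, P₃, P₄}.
(9/5)P₀ + (-12/5)P₁ + (30/7)P₂ + (2/5)P₃ + (32/35)P₄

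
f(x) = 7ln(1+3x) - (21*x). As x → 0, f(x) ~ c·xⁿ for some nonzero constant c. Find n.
2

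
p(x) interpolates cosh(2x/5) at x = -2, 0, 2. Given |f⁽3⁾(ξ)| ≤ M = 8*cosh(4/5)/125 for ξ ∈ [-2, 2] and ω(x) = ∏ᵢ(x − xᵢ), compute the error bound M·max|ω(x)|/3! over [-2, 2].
64*sqrt(3)*cosh(4/5)/3375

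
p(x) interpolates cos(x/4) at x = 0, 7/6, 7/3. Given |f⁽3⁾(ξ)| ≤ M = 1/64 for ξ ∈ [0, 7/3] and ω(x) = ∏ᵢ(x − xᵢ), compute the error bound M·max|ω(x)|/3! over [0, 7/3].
343*sqrt(3)/373248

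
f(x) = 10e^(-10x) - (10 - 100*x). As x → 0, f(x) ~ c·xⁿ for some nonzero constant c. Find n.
2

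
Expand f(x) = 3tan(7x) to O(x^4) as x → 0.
21*x + 343*x**3 + O(x**4)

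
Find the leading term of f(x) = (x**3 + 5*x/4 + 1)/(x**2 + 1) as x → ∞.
x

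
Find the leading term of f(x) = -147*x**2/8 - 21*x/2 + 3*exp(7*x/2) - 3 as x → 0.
343*x**3/16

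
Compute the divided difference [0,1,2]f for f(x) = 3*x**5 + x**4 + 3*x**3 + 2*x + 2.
61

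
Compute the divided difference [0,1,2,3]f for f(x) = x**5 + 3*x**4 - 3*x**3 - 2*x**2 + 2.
40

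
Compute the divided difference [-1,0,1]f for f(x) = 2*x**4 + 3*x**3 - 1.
2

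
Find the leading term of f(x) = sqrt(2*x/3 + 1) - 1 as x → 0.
x/3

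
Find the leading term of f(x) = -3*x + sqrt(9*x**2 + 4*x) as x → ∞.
2/3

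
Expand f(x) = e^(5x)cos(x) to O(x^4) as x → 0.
1 + 5*x + 12*x**2 + 55*x**3/3 + O(x**4)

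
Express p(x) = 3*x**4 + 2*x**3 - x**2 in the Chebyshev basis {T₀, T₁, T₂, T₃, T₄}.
(5/8)T₀ + (3/2)T₁ + T₂ + (1/2)T₃ + (3/8)T₄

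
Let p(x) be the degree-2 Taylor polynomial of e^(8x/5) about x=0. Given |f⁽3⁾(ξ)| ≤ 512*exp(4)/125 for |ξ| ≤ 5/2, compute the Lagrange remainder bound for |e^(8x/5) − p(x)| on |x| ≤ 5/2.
32*exp(4)/3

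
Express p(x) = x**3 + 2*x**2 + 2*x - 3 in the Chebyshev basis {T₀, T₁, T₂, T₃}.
(-2)T₀ + (11/4)T₁ + T₂ + (1/4)T₃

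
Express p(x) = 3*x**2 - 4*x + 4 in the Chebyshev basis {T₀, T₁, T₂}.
(11/2)T₀ + (-4)T₁ + (3/2)T₂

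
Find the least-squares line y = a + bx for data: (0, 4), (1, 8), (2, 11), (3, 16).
a = 39/10, b = 39/10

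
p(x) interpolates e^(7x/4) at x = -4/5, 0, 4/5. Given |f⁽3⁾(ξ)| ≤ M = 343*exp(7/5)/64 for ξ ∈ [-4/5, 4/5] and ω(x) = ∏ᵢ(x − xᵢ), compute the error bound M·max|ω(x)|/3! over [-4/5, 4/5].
343*sqrt(3)*exp(7/5)/3375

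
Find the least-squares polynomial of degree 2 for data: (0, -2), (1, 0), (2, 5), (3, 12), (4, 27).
-8/5 - x + (2)x²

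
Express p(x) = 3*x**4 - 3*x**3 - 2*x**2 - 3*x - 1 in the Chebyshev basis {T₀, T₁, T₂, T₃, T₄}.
(-7/8)T₀ + (-21/4)T₁ + (1/2)T₂ + (-3/4)T₃ + (3/8)T₄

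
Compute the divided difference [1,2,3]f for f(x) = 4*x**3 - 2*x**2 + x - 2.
22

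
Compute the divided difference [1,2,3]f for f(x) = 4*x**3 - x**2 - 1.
23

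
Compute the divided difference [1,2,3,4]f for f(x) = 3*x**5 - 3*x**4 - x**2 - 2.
165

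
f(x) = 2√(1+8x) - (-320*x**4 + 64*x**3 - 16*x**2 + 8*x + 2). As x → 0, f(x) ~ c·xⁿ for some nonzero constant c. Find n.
5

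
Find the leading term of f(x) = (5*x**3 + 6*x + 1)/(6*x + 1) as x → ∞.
5*x**2/6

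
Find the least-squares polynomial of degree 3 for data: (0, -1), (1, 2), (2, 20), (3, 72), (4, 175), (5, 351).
-68/63 + (857/378)x + (-545/252)x² + (341/108)x³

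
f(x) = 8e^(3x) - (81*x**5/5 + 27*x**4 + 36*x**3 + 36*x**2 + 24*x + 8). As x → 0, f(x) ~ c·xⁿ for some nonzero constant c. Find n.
6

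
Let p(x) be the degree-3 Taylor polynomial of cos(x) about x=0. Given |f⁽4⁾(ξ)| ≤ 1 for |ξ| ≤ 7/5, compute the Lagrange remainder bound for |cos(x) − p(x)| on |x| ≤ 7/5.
2401/15000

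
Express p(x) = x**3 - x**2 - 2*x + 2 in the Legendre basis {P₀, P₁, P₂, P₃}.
(5/3)P₀ + (-7/5)P₁ + (-2/3)P₂ + (2/5)P₃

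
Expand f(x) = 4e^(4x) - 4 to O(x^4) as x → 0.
16*x + 32*x**2 + 128*x**3/3 + O(x**4)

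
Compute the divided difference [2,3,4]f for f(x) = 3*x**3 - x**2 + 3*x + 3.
26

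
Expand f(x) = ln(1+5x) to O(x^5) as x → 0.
5*x - 25*x**2/2 + 125*x**3/3 - 625*x**4/4 + O(x**5)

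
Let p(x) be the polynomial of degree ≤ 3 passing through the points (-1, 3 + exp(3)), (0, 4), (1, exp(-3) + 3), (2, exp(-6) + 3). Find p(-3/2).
(-5 + 21*exp(3) + (13 + 35*exp(3))*exp(6))*exp(-6)/16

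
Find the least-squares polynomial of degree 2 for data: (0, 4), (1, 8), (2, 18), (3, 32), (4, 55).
21/5 + (3/5)x + (3)x²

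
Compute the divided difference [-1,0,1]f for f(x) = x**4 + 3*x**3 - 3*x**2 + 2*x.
-2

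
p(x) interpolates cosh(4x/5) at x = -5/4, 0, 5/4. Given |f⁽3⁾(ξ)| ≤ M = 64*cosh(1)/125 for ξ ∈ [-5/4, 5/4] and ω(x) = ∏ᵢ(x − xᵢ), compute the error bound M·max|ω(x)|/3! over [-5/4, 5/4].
sqrt(3)*cosh(1)/27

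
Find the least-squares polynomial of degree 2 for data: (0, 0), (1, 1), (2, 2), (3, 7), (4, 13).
1/5 + (-4/5)x + x²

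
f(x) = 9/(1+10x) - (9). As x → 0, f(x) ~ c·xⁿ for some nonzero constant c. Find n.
1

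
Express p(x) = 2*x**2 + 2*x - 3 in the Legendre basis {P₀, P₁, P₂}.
(-7/3)P₀ + (2)P₁ + (4/3)P₂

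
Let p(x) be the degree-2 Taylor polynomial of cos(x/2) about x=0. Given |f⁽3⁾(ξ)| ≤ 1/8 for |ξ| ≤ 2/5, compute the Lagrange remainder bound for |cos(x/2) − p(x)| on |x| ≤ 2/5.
1/750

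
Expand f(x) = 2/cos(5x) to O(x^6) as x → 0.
2 + 25*x**2 + 3125*x**4/12 + O(x**6)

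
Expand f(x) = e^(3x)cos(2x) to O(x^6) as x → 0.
1 + 3*x + 5*x**2/2 - 3*x**3/2 - 119*x**4/24 - 199*x**5/40 + O(x**6)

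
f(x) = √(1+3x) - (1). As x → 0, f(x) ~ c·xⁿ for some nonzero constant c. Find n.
1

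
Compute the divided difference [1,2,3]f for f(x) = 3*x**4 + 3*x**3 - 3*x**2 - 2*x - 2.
90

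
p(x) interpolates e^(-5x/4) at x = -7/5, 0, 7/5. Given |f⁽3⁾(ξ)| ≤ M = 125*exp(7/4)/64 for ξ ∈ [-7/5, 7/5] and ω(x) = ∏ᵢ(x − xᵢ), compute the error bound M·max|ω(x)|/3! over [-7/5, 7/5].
343*sqrt(3)*exp(7/4)/1728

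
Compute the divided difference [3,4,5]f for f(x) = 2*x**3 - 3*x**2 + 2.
21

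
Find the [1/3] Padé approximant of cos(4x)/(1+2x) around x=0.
(1 - 10*x/3)/(-32*x**3/3 + 4*x**2/3 - 4*x/3 + 1)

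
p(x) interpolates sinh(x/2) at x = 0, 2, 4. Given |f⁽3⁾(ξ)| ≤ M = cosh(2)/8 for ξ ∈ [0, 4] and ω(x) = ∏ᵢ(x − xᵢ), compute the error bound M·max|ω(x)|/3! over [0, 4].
sqrt(3)*cosh(2)/27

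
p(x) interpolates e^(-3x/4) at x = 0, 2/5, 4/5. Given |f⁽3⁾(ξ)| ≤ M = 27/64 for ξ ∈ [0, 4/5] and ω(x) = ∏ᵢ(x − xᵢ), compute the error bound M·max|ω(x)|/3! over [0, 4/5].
sqrt(3)/1000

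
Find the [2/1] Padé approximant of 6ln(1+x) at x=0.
x*(x + 6)/(2*x/3 + 1)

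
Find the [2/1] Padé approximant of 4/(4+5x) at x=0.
1/(5*x/4 + 1)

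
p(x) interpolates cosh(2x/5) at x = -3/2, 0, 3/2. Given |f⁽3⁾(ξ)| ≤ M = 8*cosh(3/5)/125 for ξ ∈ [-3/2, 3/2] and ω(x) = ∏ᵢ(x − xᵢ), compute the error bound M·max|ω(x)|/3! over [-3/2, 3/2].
sqrt(3)*cosh(3/5)/125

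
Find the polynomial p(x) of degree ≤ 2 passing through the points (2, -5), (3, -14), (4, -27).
-2*x**2 + x + 1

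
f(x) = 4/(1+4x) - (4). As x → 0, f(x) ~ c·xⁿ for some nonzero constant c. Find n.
1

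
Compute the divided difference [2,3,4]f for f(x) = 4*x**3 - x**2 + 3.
35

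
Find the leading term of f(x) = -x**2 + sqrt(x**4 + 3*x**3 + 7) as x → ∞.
3*x/2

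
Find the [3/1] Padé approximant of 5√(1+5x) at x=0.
(-625*x**3/64 + 375*x**2/16 + 225*x/8 + 5)/(25*x/8 + 1)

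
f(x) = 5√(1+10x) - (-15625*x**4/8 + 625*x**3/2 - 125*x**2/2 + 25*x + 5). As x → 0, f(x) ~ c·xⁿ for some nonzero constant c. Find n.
5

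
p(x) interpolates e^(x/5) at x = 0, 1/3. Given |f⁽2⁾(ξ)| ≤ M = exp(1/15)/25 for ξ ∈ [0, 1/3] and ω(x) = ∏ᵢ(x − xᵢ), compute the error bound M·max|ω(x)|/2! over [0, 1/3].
exp(1/15)/1800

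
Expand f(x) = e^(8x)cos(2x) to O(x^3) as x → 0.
1 + 8*x + 30*x**2 + O(x**3)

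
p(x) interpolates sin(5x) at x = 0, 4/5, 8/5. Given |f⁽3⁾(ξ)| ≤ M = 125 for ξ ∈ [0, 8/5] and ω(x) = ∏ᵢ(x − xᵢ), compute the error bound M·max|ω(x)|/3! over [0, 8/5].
64*sqrt(3)/27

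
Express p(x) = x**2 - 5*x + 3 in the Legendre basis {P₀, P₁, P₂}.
(10/3)P₀ + (-5)P₁ + (2/3)P₂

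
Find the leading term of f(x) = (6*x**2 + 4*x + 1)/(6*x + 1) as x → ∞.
x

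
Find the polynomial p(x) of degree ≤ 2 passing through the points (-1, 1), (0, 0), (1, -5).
-2*x**2 - 3*x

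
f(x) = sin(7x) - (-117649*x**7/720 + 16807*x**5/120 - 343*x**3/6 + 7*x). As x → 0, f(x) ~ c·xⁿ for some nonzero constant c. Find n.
9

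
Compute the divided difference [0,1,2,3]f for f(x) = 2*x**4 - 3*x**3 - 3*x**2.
9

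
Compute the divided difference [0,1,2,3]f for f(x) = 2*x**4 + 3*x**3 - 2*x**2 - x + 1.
15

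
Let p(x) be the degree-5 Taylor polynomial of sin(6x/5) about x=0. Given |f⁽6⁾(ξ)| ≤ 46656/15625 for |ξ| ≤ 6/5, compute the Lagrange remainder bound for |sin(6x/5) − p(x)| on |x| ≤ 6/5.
15116544/1220703125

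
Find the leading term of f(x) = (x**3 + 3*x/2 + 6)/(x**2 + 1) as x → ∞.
x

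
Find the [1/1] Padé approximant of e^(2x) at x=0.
(x + 1)/(1 - x)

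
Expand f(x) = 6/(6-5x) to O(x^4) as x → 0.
1 + 5*x/6 + 25*x**2/36 + 125*x**3/216 + O(x**4)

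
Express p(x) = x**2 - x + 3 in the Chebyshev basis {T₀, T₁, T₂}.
(7/2)T₀ - T₁ + (1/2)T₂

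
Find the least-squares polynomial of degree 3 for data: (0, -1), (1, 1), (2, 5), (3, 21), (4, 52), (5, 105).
-107/126 + (1049/756)x + (-137/126)x² + (109/108)x³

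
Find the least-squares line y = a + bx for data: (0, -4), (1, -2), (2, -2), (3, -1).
a = -18/5, b = 9/10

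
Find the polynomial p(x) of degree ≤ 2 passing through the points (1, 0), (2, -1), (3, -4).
-x**2 + 2*x - 1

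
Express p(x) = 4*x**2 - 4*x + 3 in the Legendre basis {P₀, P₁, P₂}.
(13/3)P₀ + (-4)P₁ + (8/3)P₂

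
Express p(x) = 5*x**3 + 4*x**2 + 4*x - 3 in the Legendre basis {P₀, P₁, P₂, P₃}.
(-5/3)P₀ + (7)P₁ + (8/3)P₂ + (2)P₃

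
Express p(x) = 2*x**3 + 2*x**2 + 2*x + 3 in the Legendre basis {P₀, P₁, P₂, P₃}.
(11/3)P₀ + (16/5)P₁ + (4/3)P₂ + (4/5)P₃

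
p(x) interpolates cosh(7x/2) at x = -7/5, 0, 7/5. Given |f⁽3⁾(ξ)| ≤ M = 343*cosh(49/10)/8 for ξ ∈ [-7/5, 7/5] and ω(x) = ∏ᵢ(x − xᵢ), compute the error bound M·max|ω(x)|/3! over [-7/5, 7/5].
117649*sqrt(3)*cosh(49/10)/27000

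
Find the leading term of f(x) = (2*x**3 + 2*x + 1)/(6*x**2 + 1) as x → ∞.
x/3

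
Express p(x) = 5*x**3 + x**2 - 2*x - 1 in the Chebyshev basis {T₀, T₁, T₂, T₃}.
(-1/2)T₀ + (7/4)T₁ + (1/2)T₂ + (5/4)T₃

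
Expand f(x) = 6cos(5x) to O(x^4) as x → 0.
6 - 75*x**2 + O(x**4)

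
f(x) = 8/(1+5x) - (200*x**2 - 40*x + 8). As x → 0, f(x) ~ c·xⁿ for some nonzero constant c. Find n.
3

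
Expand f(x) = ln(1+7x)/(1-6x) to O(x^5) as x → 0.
7*x + 35*x**2/2 + 658*x**3/3 + 2863*x**4/4 + O(x**5)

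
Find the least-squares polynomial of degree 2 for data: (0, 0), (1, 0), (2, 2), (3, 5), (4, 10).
-1/35 + (-9/14)x + (11/14)x²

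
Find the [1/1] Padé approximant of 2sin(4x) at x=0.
8*x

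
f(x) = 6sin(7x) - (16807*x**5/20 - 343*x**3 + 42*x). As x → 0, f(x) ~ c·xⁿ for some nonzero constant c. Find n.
7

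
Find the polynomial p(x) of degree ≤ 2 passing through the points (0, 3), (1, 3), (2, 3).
3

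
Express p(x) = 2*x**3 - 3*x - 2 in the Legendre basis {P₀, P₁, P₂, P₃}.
(-2)P₀ + (-9/5)P₁ + (4/5)P₃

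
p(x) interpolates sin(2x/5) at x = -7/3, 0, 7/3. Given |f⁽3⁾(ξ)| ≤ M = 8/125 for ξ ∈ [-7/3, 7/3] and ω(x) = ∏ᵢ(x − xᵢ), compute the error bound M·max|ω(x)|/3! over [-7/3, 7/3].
2744*sqrt(3)/91125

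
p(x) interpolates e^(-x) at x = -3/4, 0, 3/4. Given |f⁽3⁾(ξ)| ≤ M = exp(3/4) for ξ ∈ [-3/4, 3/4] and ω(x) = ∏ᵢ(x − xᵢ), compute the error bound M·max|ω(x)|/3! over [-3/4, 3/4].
sqrt(3)*exp(3/4)/64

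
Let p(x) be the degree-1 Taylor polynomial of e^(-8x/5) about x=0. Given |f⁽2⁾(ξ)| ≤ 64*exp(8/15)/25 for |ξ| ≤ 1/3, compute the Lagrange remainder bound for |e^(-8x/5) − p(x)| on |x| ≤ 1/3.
32*exp(8/15)/225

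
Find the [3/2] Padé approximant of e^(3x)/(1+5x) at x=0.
(7767*x**3/6310 + 29097*x**2/12620 + 7164*x/3155 + 1)/(-46101*x**2/12620 + 13474*x/3155 + 1)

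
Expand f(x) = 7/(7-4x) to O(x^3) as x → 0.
1 + 4*x/7 + 16*x**2/49 + O(x**3)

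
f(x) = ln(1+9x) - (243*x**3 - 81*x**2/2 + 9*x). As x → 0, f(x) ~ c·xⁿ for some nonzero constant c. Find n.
4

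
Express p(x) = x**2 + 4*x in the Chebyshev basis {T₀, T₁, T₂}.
(1/2)T₀ + (4)T₁ + (1/2)T₂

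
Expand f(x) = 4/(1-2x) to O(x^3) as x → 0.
4 + 8*x + 16*x**2 + O(x**3)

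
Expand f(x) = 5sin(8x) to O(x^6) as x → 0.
40*x - 1280*x**3/3 + 4096*x**5/3 + O(x**6)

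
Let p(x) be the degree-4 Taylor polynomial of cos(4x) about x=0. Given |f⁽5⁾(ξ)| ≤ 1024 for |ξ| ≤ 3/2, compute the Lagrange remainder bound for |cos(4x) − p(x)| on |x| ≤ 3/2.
324/5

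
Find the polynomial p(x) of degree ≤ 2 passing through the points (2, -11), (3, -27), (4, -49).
-3*x**2 - x + 3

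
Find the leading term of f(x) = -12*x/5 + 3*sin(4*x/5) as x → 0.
-32*x**3/125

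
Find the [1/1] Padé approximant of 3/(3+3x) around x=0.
1/(x + 1)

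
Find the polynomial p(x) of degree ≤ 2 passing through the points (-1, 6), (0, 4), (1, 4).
x**2 - x + 4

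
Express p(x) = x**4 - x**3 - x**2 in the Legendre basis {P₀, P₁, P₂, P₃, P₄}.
(-2/15)P₀ + (-3/5)P₁ + (-2/21)P₂ + (-2/5)P₃ + (8/35)P₄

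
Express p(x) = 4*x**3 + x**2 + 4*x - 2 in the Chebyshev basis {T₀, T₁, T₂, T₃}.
(-3/2)T₀ + (7)T₁ + (1/2)T₂ + T₃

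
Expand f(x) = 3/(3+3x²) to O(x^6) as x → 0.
1 - x**2 + x**4 + O(x**6)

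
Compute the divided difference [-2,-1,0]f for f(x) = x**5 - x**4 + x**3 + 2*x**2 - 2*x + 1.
-23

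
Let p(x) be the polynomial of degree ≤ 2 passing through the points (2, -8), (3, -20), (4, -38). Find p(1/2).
-5/4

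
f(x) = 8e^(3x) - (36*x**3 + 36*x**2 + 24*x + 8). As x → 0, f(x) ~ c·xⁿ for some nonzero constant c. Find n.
4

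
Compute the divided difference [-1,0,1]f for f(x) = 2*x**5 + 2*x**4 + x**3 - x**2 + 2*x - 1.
1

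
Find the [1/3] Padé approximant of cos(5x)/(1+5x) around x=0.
(1 - 25*x/12)/(875*x**3/24 + 25*x**2/12 + 35*x/12 + 1)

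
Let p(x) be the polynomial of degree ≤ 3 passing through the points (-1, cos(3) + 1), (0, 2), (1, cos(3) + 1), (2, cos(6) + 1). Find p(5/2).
35*cos(6)/16 + 37/16 - 5*cos(3)/2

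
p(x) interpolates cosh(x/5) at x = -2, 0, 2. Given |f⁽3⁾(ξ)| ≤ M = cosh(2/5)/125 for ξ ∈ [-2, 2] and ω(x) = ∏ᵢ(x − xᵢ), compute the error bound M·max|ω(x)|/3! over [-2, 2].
8*sqrt(3)*cosh(2/5)/3375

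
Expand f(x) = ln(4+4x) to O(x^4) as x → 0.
log(4) + x - x**2/2 + x**3/3 + O(x**4)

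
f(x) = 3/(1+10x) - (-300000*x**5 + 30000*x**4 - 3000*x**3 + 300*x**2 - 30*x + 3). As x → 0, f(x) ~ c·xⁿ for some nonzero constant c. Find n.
6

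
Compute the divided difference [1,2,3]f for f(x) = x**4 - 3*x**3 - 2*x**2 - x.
5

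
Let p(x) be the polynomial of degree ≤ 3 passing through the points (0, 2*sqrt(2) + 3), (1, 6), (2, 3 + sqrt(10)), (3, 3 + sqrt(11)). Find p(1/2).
-5*sqrt(10)/16 + sqrt(11)/16 + 5*sqrt(2)/8 + 93/16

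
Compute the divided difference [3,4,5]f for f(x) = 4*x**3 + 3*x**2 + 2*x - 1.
51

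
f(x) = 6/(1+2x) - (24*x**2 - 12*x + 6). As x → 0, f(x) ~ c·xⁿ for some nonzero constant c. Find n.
3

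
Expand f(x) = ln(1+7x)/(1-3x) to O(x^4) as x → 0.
7*x - 7*x**2/2 + 623*x**3/6 + O(x**4)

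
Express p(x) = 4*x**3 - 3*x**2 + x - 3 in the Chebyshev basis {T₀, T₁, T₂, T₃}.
(-9/2)T₀ + (4)T₁ + (-3/2)T₂ + T₃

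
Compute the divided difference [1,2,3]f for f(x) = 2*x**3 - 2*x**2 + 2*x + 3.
10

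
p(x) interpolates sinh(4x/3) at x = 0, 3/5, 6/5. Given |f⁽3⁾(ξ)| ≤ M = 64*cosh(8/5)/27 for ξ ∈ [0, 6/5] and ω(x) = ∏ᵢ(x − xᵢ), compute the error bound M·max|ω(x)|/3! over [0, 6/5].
64*sqrt(3)*cosh(8/5)/3375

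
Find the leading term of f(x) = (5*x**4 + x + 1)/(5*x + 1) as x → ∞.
x**3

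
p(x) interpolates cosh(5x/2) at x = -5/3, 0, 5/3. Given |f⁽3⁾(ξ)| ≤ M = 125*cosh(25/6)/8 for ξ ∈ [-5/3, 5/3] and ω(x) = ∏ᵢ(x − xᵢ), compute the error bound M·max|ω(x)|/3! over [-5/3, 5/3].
15625*sqrt(3)*cosh(25/6)/5832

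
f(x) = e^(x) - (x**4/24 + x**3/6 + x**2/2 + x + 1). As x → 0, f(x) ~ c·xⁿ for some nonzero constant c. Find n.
5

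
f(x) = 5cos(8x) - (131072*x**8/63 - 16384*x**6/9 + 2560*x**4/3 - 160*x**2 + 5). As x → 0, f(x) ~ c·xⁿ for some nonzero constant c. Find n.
10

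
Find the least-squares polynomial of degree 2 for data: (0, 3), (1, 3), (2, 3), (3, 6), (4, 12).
117/35 + (-153/70)x + (15/14)x²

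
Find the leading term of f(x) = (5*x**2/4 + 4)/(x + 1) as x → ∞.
5*x/4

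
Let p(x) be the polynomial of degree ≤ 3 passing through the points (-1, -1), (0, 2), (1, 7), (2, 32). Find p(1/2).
25/8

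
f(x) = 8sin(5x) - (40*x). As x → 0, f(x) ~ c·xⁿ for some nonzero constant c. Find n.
3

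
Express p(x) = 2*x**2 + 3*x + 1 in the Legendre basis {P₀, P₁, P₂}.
(5/3)P₀ + (3)P₁ + (4/3)P₂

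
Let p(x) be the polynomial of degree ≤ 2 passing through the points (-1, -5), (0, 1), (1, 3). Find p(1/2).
5/2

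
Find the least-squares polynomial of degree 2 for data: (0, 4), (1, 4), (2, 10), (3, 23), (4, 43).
144/35 + (-261/70)x + (47/14)x²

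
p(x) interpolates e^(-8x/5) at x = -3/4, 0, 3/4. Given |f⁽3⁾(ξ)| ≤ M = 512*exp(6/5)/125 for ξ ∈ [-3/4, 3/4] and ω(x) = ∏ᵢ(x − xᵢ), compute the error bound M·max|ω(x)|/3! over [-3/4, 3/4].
8*sqrt(3)*exp(6/5)/125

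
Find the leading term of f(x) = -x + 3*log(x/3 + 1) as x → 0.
-x**2/6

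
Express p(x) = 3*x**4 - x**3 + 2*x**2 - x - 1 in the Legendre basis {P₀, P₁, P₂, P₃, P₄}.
(4/15)P₀ + (-8/5)P₁ + (64/21)P₂ + (-2/5)P₃ + (24/35)P₄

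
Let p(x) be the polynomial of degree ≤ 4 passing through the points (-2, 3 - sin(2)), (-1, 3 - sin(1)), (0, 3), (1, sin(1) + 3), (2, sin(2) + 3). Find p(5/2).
-15*sin(1)/8 + 35*sin(2)/16 + 3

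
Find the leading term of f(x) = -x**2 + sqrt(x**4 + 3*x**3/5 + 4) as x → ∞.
3*x/10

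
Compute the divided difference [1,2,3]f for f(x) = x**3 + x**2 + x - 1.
7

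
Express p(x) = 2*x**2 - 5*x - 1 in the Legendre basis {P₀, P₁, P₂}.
(-1/3)P₀ + (-5)P₁ + (4/3)P₂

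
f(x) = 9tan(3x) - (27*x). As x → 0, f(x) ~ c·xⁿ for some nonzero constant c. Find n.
3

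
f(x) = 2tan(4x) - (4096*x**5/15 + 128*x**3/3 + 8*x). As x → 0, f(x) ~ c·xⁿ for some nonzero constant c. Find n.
7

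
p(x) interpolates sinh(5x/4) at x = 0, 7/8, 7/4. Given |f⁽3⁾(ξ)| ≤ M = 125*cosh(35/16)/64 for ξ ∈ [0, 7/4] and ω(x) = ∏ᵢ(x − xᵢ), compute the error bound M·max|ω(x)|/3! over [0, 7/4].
42875*sqrt(3)*cosh(35/16)/884736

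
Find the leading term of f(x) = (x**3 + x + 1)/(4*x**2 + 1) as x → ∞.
x/4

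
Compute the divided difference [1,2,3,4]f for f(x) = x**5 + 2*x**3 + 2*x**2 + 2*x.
67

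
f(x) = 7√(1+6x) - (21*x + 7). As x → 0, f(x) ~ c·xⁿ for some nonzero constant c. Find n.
2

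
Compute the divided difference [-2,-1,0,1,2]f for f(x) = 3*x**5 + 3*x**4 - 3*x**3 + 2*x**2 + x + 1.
3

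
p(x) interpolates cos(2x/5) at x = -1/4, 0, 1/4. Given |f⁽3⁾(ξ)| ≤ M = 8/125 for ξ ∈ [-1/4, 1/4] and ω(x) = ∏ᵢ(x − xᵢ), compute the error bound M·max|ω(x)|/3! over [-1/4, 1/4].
sqrt(3)/27000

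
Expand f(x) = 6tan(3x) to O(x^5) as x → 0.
18*x + 54*x**3 + O(x**5)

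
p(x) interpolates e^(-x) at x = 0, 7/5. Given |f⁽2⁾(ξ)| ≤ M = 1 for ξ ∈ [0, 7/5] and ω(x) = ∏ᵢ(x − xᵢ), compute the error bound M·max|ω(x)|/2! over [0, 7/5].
49/200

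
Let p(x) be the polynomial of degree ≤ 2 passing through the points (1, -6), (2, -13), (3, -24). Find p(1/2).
-4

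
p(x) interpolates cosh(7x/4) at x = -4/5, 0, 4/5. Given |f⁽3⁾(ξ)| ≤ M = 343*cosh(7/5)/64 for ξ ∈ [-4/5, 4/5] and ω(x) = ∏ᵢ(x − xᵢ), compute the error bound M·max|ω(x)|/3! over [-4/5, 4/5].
343*sqrt(3)*cosh(7/5)/3375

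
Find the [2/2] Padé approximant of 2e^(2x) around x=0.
(2*x**2/3 + 2*x + 2)/(x**2/3 - x + 1)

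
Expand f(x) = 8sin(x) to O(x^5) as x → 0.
8*x - 4*x**3/3 + O(x**5)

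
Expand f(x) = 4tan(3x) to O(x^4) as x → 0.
12*x + 36*x**3 + O(x**4)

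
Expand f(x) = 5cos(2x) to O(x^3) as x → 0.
5 - 10*x**2 + O(x**3)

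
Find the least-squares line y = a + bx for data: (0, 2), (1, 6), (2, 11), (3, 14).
a = 21/10, b = 41/10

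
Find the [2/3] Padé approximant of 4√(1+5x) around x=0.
(175*x**2/4 + 28*x + 4)/(-25*x**3/32 + 45*x**2/16 + 9*x/2 + 1)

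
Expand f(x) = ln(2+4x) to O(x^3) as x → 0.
log(2) + 2*x - 2*x**2 + O(x**3)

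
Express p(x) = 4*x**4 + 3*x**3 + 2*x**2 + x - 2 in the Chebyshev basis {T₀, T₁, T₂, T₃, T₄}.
(1/2)T₀ + (13/4)T₁ + (3)T₂ + (3/4)T₃ + (1/2)T₄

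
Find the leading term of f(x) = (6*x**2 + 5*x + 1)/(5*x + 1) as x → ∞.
6*x/5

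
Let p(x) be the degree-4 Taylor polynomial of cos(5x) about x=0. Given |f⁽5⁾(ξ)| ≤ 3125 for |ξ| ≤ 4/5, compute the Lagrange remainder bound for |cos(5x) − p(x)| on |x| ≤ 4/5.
128/15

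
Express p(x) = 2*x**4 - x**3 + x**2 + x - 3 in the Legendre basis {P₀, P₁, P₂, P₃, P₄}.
(-34/15)P₀ + (2/5)P₁ + (38/21)P₂ + (-2/5)P₃ + (16/35)P₄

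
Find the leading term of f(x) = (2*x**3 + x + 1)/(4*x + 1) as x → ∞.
x**2/2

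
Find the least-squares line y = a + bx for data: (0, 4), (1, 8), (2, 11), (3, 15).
a = 41/10, b = 18/5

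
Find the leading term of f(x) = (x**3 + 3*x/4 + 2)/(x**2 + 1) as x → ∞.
x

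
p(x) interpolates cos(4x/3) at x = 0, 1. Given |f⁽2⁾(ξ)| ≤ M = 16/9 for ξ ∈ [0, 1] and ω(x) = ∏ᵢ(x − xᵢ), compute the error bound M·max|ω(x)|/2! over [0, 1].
2/9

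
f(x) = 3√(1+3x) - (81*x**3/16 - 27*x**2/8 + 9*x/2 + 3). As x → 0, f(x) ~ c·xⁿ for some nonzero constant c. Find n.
4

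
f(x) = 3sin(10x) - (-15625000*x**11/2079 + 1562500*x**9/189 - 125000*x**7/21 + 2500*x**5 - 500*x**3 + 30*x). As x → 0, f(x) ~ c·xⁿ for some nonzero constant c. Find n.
13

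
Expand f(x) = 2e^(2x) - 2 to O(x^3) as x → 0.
4*x + 4*x**2 + O(x**3)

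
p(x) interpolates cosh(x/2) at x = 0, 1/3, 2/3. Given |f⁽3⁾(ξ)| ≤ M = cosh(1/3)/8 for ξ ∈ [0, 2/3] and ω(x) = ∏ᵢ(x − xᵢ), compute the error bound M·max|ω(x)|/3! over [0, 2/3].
sqrt(3)*cosh(1/3)/5832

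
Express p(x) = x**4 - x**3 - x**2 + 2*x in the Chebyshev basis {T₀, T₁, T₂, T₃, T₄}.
(-1/8)T₀ + (5/4)T₁ + (-1/4)T₃ + (1/8)T₄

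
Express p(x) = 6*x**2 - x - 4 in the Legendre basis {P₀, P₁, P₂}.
(-2)P₀ - P₁ + (4)P₂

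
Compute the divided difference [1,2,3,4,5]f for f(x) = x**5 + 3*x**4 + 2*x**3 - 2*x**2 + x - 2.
18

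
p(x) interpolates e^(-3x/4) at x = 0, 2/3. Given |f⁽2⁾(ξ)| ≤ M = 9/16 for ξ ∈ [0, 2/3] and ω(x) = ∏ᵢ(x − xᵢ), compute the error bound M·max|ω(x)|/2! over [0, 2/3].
1/32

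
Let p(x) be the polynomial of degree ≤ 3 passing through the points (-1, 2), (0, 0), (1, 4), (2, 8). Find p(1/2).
13/8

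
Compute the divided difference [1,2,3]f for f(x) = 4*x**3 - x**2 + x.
23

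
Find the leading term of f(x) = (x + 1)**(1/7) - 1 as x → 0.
x/7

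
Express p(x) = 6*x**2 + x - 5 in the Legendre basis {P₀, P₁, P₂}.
(-3)P₀ + P₁ + (4)P₂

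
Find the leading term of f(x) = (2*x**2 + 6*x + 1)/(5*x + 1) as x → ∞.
2*x/5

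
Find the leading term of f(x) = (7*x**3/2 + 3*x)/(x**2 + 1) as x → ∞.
7*x/2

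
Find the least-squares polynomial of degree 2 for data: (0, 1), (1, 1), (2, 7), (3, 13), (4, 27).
1 + (-8/5)x + (2)x²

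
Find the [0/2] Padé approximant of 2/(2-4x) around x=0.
1/(1 - 2*x)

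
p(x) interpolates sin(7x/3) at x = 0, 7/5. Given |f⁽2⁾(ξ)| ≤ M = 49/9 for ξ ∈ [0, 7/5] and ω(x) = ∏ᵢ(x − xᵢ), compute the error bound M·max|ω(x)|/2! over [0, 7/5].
2401/1800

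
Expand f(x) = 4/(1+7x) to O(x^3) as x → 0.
4 - 28*x + 196*x**2 + O(x**3)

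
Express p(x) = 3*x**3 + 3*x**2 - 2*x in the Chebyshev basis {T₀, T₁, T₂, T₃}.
(3/2)T₀ + (1/4)T₁ + (3/2)T₂ + (3/4)T₃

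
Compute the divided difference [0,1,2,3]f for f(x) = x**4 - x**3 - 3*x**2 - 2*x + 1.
5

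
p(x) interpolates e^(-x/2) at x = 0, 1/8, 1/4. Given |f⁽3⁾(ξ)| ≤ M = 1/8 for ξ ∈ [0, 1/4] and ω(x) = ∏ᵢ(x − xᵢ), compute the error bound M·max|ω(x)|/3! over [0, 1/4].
sqrt(3)/110592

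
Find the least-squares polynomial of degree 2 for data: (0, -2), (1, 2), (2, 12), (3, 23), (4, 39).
-78/35 + (221/70)x + (25/14)x²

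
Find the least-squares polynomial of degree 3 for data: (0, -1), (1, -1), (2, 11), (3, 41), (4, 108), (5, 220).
-7/6 + (73/252)x + (-125/84)x² + (37/18)x³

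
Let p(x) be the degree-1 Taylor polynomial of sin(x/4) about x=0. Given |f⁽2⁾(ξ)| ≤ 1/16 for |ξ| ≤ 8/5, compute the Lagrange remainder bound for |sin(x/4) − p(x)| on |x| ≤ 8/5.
2/25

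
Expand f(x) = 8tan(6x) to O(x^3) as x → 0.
48*x + O(x**3)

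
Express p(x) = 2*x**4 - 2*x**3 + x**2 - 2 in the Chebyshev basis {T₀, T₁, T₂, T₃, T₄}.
(-3/4)T₀ + (-3/2)T₁ + (3/2)T₂ + (-1/2)T₃ + (1/4)T₄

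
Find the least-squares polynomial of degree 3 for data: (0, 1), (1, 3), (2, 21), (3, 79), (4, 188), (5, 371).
143/126 + (-1481/756)x + (29/126)x² + (323/108)x³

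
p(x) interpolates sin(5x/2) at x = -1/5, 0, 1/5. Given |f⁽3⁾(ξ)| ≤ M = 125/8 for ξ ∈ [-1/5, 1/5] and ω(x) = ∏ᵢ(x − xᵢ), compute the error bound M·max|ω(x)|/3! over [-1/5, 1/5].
sqrt(3)/216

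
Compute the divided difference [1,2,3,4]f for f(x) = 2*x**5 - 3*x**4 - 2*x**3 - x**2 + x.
98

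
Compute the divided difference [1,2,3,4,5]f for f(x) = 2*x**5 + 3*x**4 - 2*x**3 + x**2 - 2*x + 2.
33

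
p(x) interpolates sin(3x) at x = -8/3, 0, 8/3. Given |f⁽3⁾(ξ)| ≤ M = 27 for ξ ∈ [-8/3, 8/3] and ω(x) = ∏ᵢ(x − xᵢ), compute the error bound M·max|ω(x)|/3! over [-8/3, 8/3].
512*sqrt(3)/27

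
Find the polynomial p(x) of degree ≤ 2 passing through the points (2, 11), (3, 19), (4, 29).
x**2 + 3*x + 1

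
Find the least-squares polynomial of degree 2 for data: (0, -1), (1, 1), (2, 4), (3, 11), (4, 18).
-1 + (4/5)x + x²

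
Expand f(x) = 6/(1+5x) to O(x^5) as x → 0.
6 - 30*x + 150*x**2 - 750*x**3 + 3750*x**4 + O(x**5)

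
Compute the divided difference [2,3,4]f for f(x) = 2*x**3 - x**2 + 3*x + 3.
17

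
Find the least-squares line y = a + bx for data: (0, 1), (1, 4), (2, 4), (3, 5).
a = 17/10, b = 6/5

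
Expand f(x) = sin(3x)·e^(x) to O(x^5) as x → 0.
3*x + 3*x**2 - 3*x**3 - 4*x**4 + O(x**5)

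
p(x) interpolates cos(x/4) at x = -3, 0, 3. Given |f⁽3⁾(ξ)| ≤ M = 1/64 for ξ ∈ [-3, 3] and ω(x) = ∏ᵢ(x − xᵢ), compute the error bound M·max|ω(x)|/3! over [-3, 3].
sqrt(3)/64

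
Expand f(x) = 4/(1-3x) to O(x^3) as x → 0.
4 + 12*x + 36*x**2 + O(x**3)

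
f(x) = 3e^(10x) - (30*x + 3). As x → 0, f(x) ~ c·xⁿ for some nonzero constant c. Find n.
2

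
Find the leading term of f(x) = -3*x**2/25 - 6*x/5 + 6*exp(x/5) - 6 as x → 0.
x**3/125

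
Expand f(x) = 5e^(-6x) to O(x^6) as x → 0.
5 - 30*x + 90*x**2 - 180*x**3 + 270*x**4 - 324*x**5 + O(x**6)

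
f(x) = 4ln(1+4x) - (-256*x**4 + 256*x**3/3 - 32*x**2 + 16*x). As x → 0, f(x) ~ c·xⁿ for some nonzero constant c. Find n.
5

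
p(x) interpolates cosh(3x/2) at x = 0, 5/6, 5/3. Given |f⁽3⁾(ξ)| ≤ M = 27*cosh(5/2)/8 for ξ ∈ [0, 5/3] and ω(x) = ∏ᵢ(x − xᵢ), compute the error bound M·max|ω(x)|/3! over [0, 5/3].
125*sqrt(3)*cosh(5/2)/1728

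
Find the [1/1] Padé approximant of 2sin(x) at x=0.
2*x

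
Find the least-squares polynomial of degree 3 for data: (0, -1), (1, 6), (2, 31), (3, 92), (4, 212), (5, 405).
-115/126 + (3079/756)x + (-125/252)x² + (86/27)x³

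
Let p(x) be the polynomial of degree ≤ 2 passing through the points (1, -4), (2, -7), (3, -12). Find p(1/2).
-13/4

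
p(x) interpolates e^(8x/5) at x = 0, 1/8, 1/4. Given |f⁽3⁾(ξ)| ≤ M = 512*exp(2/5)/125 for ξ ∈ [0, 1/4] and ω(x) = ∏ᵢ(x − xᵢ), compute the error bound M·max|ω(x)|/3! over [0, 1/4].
sqrt(3)*exp(2/5)/3375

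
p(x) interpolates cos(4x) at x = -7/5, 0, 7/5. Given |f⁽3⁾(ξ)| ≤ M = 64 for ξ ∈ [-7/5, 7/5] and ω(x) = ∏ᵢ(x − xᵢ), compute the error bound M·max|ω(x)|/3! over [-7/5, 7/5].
21952*sqrt(3)/3375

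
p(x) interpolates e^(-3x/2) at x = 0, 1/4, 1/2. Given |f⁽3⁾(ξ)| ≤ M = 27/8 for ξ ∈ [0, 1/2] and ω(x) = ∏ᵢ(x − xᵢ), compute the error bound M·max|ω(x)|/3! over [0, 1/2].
sqrt(3)/512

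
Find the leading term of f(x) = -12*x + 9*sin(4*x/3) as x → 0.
-32*x**3/9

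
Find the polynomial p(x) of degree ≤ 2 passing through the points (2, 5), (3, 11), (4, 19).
x**2 + x - 1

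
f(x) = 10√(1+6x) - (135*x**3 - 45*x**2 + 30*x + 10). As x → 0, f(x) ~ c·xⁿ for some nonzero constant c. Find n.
4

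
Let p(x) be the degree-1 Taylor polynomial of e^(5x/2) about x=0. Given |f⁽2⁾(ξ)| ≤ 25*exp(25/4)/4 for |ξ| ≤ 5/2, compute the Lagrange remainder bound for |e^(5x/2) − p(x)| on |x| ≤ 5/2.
625*exp(25/4)/32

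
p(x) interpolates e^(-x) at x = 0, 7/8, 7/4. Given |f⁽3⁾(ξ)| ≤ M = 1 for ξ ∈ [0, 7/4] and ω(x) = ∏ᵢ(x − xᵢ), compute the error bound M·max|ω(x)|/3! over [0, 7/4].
343*sqrt(3)/13824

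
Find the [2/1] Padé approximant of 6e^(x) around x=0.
(x**2 + 4*x + 6)/(1 - x/3)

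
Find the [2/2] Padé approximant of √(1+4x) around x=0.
(5*x**2 + 5*x + 1)/(x**2 + 3*x + 1)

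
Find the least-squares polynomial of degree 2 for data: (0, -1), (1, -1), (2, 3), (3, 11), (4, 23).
-1 + (-2)x + (2)x²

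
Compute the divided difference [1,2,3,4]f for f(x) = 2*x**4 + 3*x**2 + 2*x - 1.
20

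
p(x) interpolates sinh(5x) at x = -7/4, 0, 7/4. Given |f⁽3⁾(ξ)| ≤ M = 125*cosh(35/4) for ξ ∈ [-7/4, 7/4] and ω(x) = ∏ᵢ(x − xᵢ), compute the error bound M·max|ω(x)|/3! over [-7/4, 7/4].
42875*sqrt(3)*cosh(35/4)/1728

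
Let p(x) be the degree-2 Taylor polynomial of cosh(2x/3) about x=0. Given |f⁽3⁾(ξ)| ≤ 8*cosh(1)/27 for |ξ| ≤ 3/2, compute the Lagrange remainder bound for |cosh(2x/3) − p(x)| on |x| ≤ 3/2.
cosh(1)/6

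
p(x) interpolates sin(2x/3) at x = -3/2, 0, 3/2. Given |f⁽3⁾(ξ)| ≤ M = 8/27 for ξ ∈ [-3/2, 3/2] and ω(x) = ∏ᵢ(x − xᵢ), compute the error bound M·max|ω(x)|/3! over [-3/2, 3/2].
sqrt(3)/27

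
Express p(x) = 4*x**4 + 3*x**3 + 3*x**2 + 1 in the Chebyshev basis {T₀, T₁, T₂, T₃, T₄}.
(4)T₀ + (9/4)T₁ + (7/2)T₂ + (3/4)T₃ + (1/2)T₄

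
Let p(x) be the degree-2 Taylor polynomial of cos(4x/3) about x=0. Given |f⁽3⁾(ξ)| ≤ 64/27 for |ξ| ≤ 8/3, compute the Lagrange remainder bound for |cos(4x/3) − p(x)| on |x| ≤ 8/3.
16384/2187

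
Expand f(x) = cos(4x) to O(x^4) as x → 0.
1 - 8*x**2 + O(x**4)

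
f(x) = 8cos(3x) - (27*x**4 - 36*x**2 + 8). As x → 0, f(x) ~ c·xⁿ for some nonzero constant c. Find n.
6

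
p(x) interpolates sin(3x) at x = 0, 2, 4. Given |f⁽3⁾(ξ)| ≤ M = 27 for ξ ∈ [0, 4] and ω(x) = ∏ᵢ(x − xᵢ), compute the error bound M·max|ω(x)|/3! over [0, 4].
8*sqrt(3)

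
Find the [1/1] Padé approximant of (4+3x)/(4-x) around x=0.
(3*x/4 + 1)/(1 - x/4)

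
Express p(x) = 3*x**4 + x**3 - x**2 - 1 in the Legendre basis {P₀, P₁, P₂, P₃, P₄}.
(-11/15)P₀ + (3/5)P₁ + (22/21)P₂ + (2/5)P₃ + (24/35)P₄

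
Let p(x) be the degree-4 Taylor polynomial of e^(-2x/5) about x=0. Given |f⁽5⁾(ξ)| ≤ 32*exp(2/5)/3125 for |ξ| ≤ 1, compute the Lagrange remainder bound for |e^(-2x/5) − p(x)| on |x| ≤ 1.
4*exp(2/5)/46875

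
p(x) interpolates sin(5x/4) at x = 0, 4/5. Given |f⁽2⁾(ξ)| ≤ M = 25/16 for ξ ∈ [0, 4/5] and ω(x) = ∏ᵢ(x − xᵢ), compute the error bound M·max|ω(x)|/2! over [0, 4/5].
1/8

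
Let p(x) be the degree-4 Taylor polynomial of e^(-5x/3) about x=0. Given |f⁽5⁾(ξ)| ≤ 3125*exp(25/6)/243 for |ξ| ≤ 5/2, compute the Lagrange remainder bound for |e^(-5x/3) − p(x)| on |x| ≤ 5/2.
1953125*exp(25/6)/186624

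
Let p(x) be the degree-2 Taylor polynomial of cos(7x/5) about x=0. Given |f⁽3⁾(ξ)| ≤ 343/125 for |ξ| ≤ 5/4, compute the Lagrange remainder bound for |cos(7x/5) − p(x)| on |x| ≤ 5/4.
343/384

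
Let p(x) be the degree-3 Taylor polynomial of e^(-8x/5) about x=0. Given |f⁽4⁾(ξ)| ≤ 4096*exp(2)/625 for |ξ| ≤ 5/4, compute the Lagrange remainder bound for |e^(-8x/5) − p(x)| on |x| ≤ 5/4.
2*exp(2)/3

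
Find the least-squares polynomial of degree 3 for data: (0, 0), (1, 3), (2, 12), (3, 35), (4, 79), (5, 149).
13/126 + (1055/756)x + (5/63)x² + (121/108)x³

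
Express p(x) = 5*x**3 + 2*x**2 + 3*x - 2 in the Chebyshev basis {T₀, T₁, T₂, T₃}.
-T₀ + (27/4)T₁ + T₂ + (5/4)T₃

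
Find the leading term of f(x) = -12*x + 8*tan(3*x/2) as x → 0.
9*x**3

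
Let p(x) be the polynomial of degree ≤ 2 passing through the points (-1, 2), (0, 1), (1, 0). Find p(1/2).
1/2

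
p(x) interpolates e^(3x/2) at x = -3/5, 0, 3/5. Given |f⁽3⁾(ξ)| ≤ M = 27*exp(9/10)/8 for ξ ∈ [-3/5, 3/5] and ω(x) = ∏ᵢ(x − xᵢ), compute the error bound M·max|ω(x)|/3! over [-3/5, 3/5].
27*sqrt(3)*exp(9/10)/1000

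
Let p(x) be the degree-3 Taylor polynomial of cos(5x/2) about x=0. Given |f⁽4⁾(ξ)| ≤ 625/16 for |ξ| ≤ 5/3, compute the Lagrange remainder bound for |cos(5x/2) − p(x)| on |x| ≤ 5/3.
390625/31104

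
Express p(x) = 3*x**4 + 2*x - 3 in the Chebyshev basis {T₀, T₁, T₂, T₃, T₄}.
(-15/8)T₀ + (2)T₁ + (3/2)T₂ + (3/8)T₄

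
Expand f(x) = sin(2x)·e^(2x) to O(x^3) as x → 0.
2*x + 4*x**2 + O(x**3)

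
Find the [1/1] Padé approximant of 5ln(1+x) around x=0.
5*x/(x/2 + 1)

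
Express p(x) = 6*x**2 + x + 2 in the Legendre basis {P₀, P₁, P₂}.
(4)P₀ + P₁ + (4)P₂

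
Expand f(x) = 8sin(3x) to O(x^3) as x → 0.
24*x + O(x**3)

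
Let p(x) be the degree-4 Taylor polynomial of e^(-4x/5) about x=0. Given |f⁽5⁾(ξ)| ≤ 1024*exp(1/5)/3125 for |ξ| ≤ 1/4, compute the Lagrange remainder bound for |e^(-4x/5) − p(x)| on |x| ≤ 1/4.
exp(1/5)/375000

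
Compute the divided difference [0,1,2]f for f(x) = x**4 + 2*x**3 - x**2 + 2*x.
12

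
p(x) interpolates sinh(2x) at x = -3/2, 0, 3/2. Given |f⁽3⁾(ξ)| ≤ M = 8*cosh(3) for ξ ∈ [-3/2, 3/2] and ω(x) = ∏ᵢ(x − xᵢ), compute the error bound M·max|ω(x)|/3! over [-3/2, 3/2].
sqrt(3)*cosh(3)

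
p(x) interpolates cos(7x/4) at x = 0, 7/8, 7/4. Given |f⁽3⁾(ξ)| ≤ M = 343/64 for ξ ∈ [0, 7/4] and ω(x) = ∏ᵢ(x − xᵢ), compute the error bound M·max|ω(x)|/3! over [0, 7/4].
117649*sqrt(3)/884736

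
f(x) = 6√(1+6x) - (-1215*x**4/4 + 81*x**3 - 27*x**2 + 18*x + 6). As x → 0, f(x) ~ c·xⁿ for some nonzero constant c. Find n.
5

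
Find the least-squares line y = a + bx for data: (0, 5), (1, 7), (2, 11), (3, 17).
a = 4, b = 4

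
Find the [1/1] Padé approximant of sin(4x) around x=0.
4*x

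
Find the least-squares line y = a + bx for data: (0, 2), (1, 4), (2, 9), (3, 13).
a = 13/10, b = 19/5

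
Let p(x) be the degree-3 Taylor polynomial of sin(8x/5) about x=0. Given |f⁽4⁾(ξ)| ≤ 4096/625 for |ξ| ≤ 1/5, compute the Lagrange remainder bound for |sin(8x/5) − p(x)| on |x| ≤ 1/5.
512/1171875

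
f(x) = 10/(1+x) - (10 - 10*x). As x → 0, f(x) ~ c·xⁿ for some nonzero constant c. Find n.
2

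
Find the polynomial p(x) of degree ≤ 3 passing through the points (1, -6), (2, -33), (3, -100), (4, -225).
-3*x**3 - 2*x**2 - 1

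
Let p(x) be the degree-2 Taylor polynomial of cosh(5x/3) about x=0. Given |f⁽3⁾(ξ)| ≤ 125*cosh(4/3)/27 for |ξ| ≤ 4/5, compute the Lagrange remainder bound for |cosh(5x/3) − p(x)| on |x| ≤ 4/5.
32*cosh(4/3)/81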